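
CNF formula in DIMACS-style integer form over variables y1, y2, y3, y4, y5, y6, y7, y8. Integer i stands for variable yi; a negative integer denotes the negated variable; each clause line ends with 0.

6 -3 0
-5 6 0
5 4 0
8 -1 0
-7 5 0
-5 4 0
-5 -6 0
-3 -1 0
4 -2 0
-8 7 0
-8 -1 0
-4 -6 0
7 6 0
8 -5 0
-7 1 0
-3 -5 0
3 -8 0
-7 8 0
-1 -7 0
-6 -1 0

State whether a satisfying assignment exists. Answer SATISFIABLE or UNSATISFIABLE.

UNSATISFIABLE

y5 = True:
  propagation gives y6=True; an empty clause results — contradiction.
y5 = False:
  propagation gives y4=True, y7=False, y8=False, y1=False; an empty clause results — contradiction.
Every branch closes, so no satisfying assignment exists.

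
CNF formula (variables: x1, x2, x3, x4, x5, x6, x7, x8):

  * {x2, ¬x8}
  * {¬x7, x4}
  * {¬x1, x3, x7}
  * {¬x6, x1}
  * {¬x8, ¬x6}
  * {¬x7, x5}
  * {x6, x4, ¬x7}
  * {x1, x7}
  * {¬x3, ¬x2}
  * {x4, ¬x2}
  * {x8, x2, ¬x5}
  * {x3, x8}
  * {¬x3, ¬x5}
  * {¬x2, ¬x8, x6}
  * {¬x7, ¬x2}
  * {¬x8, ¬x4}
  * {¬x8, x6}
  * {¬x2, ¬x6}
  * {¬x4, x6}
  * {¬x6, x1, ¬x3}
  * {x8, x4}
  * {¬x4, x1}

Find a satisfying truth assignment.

x1 = T, x2 = F, x3 = T, x4 = T, x5 = F, x6 = T, x7 = F, x8 = F

Try x1 = True.
For the remaining variables, x2 = False, x3 = True, x4 = True, x5 = False, x6 = True, x7 = False, x8 = False works.
Every clause has at least one true literal under this assignment.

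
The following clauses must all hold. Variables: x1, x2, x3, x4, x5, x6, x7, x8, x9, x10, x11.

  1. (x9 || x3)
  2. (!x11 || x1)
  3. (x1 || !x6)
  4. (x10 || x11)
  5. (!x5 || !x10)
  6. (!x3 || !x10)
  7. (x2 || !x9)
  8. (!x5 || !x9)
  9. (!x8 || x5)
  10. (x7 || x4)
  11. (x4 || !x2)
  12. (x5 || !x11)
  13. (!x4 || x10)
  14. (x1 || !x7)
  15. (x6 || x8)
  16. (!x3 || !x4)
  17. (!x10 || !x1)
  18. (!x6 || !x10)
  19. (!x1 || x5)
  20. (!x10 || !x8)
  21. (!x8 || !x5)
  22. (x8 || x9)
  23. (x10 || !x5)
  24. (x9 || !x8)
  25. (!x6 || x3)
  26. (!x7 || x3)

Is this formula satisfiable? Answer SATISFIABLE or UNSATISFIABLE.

UNSATISFIABLE

x10 = True:
  propagation gives x5=False, x3=False, x9=True, x2=True; an empty clause results — contradiction.
x10 = False:
  propagation gives x11=True, x1=True, x5=True; an empty clause results — contradiction.
Every branch closes, so no satisfying assignment exists.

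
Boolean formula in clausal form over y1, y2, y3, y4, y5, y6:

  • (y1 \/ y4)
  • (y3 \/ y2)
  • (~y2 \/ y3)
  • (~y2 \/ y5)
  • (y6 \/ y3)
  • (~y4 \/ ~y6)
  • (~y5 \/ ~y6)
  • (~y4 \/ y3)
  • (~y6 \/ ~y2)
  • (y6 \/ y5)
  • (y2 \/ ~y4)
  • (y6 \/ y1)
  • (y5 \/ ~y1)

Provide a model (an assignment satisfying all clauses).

y3 occurs only positively in the remaining clauses — set y3 = True.
Set y1 = True and propagate.
  then y5 is forced to True.
  then y6 is forced to False.
Branch on y2: take y2 = False.
  then y4 is forced to False.
Every clause has at least one true literal under this assignment.

y1=T, y2=F, y3=T, y4=F, y5=T, y6=F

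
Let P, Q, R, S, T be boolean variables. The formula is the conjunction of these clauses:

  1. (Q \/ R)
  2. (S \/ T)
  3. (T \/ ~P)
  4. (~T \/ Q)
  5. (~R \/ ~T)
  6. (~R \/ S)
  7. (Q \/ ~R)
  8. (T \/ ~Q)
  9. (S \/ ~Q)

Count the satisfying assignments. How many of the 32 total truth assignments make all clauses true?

2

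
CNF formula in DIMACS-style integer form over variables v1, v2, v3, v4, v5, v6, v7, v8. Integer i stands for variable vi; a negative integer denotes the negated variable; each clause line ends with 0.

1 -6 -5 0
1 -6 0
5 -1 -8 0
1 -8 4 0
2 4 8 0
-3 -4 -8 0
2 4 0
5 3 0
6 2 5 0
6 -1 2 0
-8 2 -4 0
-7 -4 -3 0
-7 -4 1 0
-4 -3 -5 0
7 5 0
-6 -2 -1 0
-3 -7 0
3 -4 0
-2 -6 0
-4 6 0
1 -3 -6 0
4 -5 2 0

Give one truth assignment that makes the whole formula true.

v1=False, v2=True, v3=False, v4=False, v5=True, v6=False, v7=False, v8=False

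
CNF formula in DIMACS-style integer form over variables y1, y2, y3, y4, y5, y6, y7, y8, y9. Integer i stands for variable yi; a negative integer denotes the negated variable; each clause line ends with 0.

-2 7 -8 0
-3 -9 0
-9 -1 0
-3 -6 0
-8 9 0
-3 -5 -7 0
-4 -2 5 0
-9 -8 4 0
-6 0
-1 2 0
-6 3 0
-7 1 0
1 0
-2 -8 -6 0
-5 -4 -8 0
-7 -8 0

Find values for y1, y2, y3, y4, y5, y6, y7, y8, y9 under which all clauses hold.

y1 = T, y2 = T, y3 = F, y4 = F, y5 = T, y6 = F, y7 = F, y8 = F, y9 = F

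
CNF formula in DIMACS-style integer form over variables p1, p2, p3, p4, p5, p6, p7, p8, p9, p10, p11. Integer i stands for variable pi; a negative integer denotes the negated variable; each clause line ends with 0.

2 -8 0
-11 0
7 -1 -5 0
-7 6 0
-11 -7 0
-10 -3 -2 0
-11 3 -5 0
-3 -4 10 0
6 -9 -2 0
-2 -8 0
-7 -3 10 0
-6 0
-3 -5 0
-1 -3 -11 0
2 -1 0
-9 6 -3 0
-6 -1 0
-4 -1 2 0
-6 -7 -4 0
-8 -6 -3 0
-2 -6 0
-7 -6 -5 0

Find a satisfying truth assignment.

p1=1  p2=1  p3=0  p4=1  p5=0  p6=0  p7=0  p8=0  p9=0  p10=0  p11=0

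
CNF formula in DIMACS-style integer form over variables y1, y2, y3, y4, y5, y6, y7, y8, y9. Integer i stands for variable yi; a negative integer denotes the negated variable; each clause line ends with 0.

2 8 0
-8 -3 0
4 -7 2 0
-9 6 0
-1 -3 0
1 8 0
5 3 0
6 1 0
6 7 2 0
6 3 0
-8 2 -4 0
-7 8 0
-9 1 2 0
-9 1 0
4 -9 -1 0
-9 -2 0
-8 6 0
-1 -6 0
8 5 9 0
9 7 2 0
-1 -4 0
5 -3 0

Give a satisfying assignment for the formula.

y1=F  y2=T  y3=F  y4=T  y5=T  y6=T  y7=T  y8=T  y9=F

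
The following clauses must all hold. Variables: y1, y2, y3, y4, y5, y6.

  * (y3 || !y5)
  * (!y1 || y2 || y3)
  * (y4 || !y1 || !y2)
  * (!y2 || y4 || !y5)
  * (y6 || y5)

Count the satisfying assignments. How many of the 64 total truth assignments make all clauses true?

24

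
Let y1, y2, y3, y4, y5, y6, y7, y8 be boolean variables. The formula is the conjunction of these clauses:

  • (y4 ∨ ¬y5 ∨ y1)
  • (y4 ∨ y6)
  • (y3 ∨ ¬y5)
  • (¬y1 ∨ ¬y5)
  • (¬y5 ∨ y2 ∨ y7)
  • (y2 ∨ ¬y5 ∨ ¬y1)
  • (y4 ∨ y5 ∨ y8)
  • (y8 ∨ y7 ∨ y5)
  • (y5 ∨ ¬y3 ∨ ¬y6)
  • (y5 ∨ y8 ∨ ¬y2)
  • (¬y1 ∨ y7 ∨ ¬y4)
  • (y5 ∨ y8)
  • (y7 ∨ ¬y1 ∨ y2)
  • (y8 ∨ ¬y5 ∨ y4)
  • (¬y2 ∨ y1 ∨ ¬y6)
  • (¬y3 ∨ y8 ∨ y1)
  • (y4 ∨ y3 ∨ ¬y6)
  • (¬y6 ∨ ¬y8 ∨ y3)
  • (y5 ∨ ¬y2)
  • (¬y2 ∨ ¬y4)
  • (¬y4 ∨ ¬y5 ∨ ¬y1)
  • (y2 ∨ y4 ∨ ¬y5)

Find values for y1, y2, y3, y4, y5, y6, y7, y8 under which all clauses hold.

Pure literal: y7 appears only positively; assign y7 = True.
Branch on y1: take y1 = False.
Branch on y2: take y2 = False.
The remaining clauses are satisfied by y3 = True, y4 = True, y5 = False, y6 = False, y8 = True.

y1 = False, y2 = False, y3 = True, y4 = True, y5 = False, y6 = False, y7 = True, y8 = True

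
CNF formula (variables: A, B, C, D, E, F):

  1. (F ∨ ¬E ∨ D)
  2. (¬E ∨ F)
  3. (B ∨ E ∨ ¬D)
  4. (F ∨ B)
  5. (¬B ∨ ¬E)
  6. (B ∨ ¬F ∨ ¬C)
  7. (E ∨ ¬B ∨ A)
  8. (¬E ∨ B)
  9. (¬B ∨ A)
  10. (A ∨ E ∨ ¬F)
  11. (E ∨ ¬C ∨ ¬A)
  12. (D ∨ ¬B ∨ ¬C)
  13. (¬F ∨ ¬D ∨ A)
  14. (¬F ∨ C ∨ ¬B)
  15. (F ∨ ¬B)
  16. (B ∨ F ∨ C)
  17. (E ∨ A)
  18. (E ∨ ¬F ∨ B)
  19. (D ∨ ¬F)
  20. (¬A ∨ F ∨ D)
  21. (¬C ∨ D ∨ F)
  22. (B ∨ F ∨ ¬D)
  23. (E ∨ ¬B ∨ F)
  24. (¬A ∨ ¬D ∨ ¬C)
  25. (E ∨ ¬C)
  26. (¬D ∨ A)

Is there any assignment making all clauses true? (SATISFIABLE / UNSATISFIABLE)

F = True:
  propagation gives D=True, A=True, C=False, B=False; an empty clause results — contradiction.
F = False:
  propagation gives E=False, B=True; an empty clause results — contradiction.
Every branch closes, so no satisfying assignment exists.

UNSATISFIABLE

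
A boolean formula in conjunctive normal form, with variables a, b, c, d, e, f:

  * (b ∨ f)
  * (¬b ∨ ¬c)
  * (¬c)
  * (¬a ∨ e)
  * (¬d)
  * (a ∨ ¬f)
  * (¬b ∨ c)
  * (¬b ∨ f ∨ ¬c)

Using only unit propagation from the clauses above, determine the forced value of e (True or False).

True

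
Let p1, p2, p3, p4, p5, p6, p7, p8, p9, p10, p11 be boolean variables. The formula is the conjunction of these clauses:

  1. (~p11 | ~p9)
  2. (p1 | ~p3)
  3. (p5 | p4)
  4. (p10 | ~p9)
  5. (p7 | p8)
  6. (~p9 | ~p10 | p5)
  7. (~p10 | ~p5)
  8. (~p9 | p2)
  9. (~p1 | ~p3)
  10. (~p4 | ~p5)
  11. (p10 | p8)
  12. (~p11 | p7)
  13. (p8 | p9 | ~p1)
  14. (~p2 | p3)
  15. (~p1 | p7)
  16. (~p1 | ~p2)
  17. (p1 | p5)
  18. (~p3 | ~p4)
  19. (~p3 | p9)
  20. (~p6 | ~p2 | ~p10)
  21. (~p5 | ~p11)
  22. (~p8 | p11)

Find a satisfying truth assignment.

p1 = T, p2 = F, p3 = F, p4 = T, p5 = F, p6 = T, p7 = T, p8 = T, p9 = F, p10 = T, p11 = T

Check each clause:
  1. (~p11 | ~p9) — ~p9 is true.
  2. (~p3 | p1) — p1 is true.
  3. (p4 | p5) — p4 is true.
  4. (~p9 | p10) — p10 is true.
  5. (p7 | p8) — p8 is true.
  6. (~p10 | p5 | ~p9) — ~p9 is true.
  7. (~p5 | ~p10) — ~p5 is true.
  8. (p2 | ~p9) — ~p9 is true.
  9. (~p1 | ~p3) — ~p3 is true.
  10. (~p4 | ~p5) — ~p5 is true.
  11. (p8 | p10) — p8 is true.
  12. (p7 | ~p11) — p7 is true.
  13. (p9 | ~p1 | p8) — p8 is true.
  14. (~p2 | p3) — ~p2 is true.
  15. (p7 | ~p1) — p7 is true.
  16. (~p1 | ~p2) — ~p2 is true.
  17. (p1 | p5) — p1 is true.
  18. (~p4 | ~p3) — ~p3 is true.
  19. (~p3 | p9) — ~p3 is true.
  20. (~p2 | ~p10 | ~p6) — ~p2 is true.
  21. (~p5 | ~p11) — ~p5 is true.
  22. (p11 | ~p8) — p11 is true.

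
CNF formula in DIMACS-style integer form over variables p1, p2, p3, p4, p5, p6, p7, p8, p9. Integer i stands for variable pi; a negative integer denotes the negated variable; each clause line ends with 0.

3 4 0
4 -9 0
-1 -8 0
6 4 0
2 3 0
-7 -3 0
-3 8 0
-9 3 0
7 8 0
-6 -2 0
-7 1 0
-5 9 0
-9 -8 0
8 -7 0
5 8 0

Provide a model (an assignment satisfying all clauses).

p1 = 0, p2 = 0, p3 = 1, p4 = 1, p5 = 0, p6 = 0, p7 = 0, p8 = 1, p9 = 0

Pure literal: p4 appears only positively; assign p4 = True.
Set p1 = False and propagate.
  then p7 is forced to False.
  then p8 is forced to True.
  then p9 is forced to False.
  then p5 is forced to False.
Set p2 = False and propagate.
  then p3 is forced to True.
p6 is now unconstrained; take p6 = False.
Every clause has at least one true literal under this assignment.
Check each clause:
  1. (p4 ∨ p3) — p3 is true.
  2. (p4 ∨ ¬p9) — p4 is true.
  3. (¬p8 ∨ ¬p1) — ¬p1 is true.
  4. (p6 ∨ p4) — p4 is true.
  5. (p2 ∨ p3) — p3 is true.
  6. (¬p3 ∨ ¬p7) — ¬p7 is true.
  7. (p8 ∨ ¬p3) — p8 is true.
  8. (¬p9 ∨ p3) — p3 is true.
  9. (p8 ∨ p7) — p8 is true.
  10. (¬p2 ∨ ¬p6) — ¬p6 is true.
  11. (¬p7 ∨ p1) — ¬p7 is true.
  12. (¬p5 ∨ p9) — ¬p5 is true.
  13. (¬p9 ∨ ¬p8) — ¬p9 is true.
  14. (p8 ∨ ¬p7) — p8 is true.
  15. (p5 ∨ p8) — p8 is true.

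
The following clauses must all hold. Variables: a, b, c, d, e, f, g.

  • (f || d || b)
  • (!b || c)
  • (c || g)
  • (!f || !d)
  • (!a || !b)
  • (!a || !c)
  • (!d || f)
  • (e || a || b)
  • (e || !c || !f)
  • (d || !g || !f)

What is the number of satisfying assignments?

Satisfying assignments:
  a=0 b=0 c=1 d=0 e=1 f=1 g=0
  a=0 b=1 c=1 d=0 e=0 f=0 g=0
  a=0 b=1 c=1 d=0 e=0 f=0 g=1
  a=0 b=1 c=1 d=0 e=1 f=0 g=0
  a=0 b=1 c=1 d=0 e=1 f=0 g=1
  a=0 b=1 c=1 d=0 e=1 f=1 g=0
That's 6 in total.

6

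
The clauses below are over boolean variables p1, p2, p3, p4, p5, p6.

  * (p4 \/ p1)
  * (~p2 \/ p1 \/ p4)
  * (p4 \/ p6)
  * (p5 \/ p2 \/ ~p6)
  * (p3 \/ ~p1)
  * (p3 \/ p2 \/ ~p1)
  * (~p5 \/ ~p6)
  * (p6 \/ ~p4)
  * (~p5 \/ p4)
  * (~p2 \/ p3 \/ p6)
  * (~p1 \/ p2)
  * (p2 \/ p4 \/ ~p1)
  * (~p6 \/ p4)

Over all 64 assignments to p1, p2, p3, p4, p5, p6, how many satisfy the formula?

Satisfying assignments:
  p1=F p2=T p3=F p4=T p5=F p6=T
  p1=F p2=T p3=T p4=T p5=F p6=T
  p1=T p2=T p3=T p4=T p5=F p6=T
That's 3 in total.

3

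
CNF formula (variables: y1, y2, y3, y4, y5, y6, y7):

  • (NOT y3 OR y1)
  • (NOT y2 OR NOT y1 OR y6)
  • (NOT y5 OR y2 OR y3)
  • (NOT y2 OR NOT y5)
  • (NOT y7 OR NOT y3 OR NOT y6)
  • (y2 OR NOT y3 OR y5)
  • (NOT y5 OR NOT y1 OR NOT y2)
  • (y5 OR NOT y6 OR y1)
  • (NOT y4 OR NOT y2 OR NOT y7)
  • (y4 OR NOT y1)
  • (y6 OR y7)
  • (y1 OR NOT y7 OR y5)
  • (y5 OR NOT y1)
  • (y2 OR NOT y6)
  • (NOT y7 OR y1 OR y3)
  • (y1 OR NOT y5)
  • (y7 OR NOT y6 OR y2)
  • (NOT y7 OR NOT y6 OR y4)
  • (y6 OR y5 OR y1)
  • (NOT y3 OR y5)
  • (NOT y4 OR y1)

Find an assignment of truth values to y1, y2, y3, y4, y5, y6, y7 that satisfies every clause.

y1=1  y2=0  y3=1  y4=1  y5=1  y6=0  y7=1

Branch on y1: take y1 = True.
  then y4 is forced to True.
  then y5 is forced to True.
  then y2 is forced to False.
  then y3 is forced to True.
  then y6 is forced to False.
  then y7 is forced to True.
Every clause has at least one true literal under this assignment.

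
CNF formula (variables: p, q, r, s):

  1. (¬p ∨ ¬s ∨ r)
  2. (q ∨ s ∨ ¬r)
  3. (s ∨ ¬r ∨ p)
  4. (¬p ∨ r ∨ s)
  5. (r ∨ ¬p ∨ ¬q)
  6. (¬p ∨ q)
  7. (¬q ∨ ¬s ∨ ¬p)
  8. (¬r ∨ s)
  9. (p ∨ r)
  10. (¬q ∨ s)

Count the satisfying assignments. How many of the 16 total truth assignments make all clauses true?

2

The models are:
  p=F q=F r=T s=T
  p=F q=T r=T s=T
Count: 2.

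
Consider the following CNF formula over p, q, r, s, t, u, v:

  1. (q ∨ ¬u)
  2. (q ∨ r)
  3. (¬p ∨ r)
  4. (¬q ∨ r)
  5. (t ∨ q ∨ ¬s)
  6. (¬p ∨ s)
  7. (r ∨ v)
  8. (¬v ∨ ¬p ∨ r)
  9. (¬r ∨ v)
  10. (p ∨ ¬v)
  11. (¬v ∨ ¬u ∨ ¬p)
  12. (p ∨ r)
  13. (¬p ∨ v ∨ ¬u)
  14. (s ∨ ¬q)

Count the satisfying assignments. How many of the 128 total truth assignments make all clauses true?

Satisfying assignments:
  p=1 q=0 r=1 s=1 t=1 u=0 v=1
  p=1 q=1 r=1 s=1 t=0 u=0 v=1
  p=1 q=1 r=1 s=1 t=1 u=0 v=1
That's 3 in total.

3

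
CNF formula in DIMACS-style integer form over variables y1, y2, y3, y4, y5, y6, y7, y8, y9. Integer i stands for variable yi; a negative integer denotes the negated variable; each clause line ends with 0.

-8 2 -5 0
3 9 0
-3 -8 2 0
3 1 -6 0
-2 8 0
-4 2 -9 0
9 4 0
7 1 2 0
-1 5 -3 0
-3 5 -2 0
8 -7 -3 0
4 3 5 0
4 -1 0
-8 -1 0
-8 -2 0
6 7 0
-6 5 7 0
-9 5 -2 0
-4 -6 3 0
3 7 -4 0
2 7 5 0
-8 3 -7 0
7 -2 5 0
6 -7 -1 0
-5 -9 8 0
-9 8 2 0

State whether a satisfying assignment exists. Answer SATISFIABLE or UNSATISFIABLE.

Branch on y1: take y1 = True.
  then y4 is forced to True.
  then y8 is forced to False.
  then y2 is forced to False.
  then y9 is forced to False.
  then y3 is forced to True.
  then y5 is forced to True.
  then y7 is forced to False.
  then y6 is forced to True.
Every clause has at least one true literal under this assignment.
So y1 = 1  y2 = 0  y3 = 1  y4 = 1  y5 = 1  y6 = 1  y7 = 0  y8 = 0  y9 = 0 is a satisfying assignment.

SATISFIABLE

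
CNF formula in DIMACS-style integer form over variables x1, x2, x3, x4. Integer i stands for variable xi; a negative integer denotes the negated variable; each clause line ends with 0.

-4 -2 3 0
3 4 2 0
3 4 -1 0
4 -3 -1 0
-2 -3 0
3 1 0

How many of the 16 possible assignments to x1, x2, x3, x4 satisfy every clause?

4

Satisfying assignments:
  x1=F x2=F x3=T x4=F
  x1=F x2=F x3=T x4=T
  x1=T x2=F x3=F x4=T
  x1=T x2=F x3=T x4=T
That's 4 in total.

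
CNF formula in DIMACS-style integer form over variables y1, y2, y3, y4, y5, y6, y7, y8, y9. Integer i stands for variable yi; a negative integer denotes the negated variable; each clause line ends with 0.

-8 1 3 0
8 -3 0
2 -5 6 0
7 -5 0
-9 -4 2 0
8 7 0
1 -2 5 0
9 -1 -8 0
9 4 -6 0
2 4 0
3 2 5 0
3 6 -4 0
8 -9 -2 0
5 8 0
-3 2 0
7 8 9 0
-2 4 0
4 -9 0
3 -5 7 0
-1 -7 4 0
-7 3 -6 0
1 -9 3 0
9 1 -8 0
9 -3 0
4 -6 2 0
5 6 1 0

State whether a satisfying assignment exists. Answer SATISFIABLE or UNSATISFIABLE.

SATISFIABLE

Set y1 = False and propagate.
For the remaining variables, y2 = True, y3 = True, y4 = True, y5 = True, y6 = True, y7 = True, y8 = True, y9 = True works.
So y1=0  y2=1  y3=1  y4=1  y5=1  y6=1  y7=1  y8=1  y9=1 is a satisfying assignment.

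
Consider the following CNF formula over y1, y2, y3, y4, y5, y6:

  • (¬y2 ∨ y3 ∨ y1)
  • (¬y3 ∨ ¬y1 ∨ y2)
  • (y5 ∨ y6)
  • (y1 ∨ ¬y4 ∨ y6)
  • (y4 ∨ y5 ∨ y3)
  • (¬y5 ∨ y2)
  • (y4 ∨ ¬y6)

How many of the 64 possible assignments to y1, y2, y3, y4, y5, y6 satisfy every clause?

14

Split on y1, then y2.
  y1=T, y2=T: y3 free; 4 ways for (y4,y5,y6) × 2^1 = 8.
  y1=T, y2=F: remaining (y3,y4,y5,y6) ∈ {(F,T,F,T)} — 1.
  y1=F, y2=T: remaining (y3,y4,y5,y6) ∈ {(T,F,T,F); (T,T,F,T); (T,T,T,T)} — 3.
  y1=F, y2=F: remaining (y3,y4,y5,y6) ∈ {(F,T,F,T); (T,T,F,T)} — 2.
Total: 8 + 1 + 3 + 2 = 14.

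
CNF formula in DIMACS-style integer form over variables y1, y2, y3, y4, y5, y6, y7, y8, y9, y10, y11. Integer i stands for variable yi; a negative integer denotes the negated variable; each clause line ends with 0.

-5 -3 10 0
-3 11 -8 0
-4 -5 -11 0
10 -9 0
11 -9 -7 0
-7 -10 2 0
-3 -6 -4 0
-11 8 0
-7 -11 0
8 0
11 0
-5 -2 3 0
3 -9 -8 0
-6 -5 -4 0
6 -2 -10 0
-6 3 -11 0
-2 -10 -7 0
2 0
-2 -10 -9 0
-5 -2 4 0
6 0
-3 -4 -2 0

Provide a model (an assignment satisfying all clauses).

y1=T, y2=T, y3=T, y4=F, y5=F, y6=T, y7=F, y8=T, y9=F, y10=F, y11=T

Check each clause:
  1. (NOT y3 OR y10 OR NOT y5) — NOT y5 is true.
  2. (NOT y8 OR NOT y3 OR y11) — y11 is true.
  3. (NOT y5 OR NOT y11 OR NOT y4) — NOT y5 is true.
  4. (y10 OR NOT y9) — NOT y9 is true.
  5. (y11 OR NOT y9 OR NOT y7) — NOT y7 is true.
  6. (NOT y10 OR y2 OR NOT y7) — NOT y7 is true.
  7. (NOT y4 OR NOT y3 OR NOT y6) — NOT y4 is true.
  8. (NOT y11 OR y8) — y8 is true.
  9. (NOT y7 OR NOT y11) — NOT y7 is true.
  10. (y8) — y8 is true.
  11. (y11) — y11 is true.
  12. (NOT y2 OR y3 OR NOT y5) — y3 is true.
  13. (NOT y8 OR NOT y9 OR y3) — y3 is true.
  14. (NOT y6 OR NOT y4 OR NOT y5) — NOT y5 is true.
  15. (NOT y10 OR y6 OR NOT y2) — NOT y10 is true.
  16. (NOT y6 OR y3 OR NOT y11) — y3 is true.
  17. (NOT y2 OR NOT y10 OR NOT y7) — NOT y7 is true.
  18. (y2) — y2 is true.
  19. (NOT y9 OR NOT y2 OR NOT y10) — NOT y10 is true.
  20. (NOT y2 OR y4 OR NOT y5) — NOT y5 is true.
  21. (y6) — y6 is true.
  22. (NOT y4 OR NOT y3 OR NOT y2) — NOT y4 is true.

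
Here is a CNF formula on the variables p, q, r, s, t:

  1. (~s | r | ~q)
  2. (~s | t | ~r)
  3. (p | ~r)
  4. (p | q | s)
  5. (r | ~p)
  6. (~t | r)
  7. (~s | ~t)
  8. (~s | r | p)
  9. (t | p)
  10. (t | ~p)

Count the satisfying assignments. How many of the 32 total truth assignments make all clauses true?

Satisfying assignments:
  p=T q=F r=T s=F t=T
  p=T q=T r=T s=F t=T
That's 2 in total.

2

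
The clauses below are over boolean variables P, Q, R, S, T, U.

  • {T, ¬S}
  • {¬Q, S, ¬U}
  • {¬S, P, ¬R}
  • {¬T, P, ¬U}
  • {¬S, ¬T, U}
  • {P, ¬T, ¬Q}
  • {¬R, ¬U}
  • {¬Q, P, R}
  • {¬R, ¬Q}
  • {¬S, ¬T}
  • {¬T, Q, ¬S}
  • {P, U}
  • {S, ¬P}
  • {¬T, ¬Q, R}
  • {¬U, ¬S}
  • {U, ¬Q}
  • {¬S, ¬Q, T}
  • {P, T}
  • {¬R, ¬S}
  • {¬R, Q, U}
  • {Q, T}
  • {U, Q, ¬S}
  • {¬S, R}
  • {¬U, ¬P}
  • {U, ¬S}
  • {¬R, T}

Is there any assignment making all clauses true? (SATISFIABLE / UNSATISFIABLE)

UNSATISFIABLE

S = True:
  propagation gives T=True; an empty clause results — contradiction.
S = False:
  propagation gives P=False, U=True, Q=False, T=False; an empty clause results — contradiction.
Every branch closes, so no satisfying assignment exists.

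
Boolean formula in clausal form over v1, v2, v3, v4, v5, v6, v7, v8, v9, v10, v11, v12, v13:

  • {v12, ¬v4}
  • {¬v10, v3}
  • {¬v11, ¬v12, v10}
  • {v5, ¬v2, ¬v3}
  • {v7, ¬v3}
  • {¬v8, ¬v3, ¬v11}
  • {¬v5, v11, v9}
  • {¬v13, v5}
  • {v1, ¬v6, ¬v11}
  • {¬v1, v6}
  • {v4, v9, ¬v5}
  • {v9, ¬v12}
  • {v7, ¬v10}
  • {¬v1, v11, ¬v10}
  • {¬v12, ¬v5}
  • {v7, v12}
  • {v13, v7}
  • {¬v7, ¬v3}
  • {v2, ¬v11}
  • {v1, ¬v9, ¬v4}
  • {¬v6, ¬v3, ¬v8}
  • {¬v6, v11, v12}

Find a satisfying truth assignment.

v1=F, v2=T, v3=F, v4=F, v5=F, v6=F, v7=T, v8=F, v9=T, v10=F, v11=F, v12=T, v13=F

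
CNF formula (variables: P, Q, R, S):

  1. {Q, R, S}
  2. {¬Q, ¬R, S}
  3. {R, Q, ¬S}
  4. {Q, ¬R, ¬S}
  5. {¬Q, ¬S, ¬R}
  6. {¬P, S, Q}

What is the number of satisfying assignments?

5

The models are:
  P=0 Q=0 R=1 S=0
  P=0 Q=1 R=0 S=0
  P=0 Q=1 R=0 S=1
  P=1 Q=1 R=0 S=0
  P=1 Q=1 R=0 S=1
That's 5 in total.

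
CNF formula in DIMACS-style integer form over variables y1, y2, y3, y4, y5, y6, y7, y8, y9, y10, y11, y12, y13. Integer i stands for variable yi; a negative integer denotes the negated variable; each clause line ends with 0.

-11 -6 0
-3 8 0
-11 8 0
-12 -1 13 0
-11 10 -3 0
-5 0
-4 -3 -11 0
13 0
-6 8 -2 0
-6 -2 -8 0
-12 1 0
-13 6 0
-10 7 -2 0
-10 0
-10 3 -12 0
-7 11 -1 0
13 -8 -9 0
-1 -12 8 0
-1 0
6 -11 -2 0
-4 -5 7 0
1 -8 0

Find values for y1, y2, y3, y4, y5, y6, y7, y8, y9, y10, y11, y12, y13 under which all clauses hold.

(¬y5) is a unit clause, so y5 = False.
Unit propagation: (y13) forces y13 = True.
(y6) is a unit clause, so y6 = True.
Unit propagation: (¬y11) forces y11 = False.
(¬y10) is a unit clause, so y10 = False.
The clause (¬y1) is unit: y1 must be False.
The clause (¬y12) is unit: y12 must be False.
(¬y8) is a unit clause, so y8 = False.
The clause (¬y3) is unit: y3 must be False.
The clause (¬y2) is unit: y2 must be False.
y4, y7, y9 are now unconstrained; take y4 = False, y7 = True, y9 = True.
Every clause has at least one true literal under this assignment.
Check each clause:
  1. {¬y6, ¬y11} — ¬y11 is true.
  2. {y8, ¬y3} — ¬y3 is true.
  3. {y8, ¬y11} — ¬y11 is true.
  4. {¬y1, ¬y12, y13} — ¬y12 is true.
  5. {¬y3, y10, ¬y11} — ¬y3 is true.
  6. {¬y5} — ¬y5 is true.
  7. {¬y11, ¬y4, ¬y3} — ¬y11 is true.
  8. {y13} — y13 is true.
  9. {¬y6, ¬y2, y8} — ¬y2 is true.
  10. {¬y6, ¬y2, ¬y8} — ¬y8 is true.
  11. {¬y12, y1} — ¬y12 is true.
  12. {y6, ¬y13} — y6 is true.
  13. {y7, ¬y2, ¬y10} — ¬y10 is true.
  14. {¬y10} — ¬y10 is true.
  15. {¬y12, y3, ¬y10} — ¬y12 is true.
  16. {¬y7, ¬y1, y11} — ¬y1 is true.
  17. {¬y9, y13, ¬y8} — ¬y8 is true.
  18. {¬y1, y8, ¬y12} — ¬y12 is true.
  19. {¬y1} — ¬y1 is true.
  20. {y6, ¬y2, ¬y11} — ¬y11 is true.
  21. {y7, ¬y4, ¬y5} — ¬y5 is true.
  22. {¬y8, y1} — ¬y8 is true.

y1 = F, y2 = F, y3 = F, y4 = F, y5 = F, y6 = T, y7 = T, y8 = F, y9 = T, y10 = F, y11 = F, y12 = F, y13 = T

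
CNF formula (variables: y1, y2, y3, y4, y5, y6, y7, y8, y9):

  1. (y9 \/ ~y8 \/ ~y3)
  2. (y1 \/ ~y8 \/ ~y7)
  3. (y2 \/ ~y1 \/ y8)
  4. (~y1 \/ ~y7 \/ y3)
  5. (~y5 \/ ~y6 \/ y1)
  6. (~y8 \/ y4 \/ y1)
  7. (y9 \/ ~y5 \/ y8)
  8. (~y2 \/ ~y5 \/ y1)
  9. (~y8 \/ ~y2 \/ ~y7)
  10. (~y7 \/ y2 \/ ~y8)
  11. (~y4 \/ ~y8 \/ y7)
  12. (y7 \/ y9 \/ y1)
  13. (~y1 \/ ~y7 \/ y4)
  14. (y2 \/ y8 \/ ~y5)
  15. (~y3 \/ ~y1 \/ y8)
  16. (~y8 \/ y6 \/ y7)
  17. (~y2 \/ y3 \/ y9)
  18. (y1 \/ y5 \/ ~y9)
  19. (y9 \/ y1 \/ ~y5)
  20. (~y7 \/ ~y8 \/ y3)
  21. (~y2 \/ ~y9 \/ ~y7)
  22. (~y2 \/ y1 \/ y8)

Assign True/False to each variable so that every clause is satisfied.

y1 = False, y2 = False, y3 = True, y4 = False, y5 = False, y6 = False, y7 = True, y8 = False, y9 = False

Branch on y1: take y1 = False.
Branch on y2: take y2 = False.
The remaining clauses are satisfied by y3 = True, y4 = False, y5 = False, y6 = False, y7 = True, y8 = False, y9 = False.
Every clause has at least one true literal under this assignment.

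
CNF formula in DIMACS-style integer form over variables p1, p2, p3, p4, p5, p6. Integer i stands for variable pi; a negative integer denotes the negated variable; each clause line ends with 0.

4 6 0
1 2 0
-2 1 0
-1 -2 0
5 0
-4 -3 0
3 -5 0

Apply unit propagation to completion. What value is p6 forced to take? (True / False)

True

(p5) is a unit clause: p5 = True.
From (p3 || !p5) and p5 = True: p3 = True.
(!p4 || !p3): since p3 = True, the clause reduces to (!p4). p4 = False.
From (p6 || p4) and p4 = False: p6 = True.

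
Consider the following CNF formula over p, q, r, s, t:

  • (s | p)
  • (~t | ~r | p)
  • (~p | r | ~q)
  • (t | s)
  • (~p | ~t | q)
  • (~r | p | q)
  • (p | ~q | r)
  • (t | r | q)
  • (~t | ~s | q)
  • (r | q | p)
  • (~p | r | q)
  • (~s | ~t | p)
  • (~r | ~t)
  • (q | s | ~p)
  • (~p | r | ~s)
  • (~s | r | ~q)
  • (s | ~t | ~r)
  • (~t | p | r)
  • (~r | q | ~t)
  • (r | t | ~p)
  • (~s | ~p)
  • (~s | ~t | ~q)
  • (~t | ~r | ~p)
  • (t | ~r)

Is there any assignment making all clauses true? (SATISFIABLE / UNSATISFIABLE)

UNSATISFIABLE

r = True:
  propagation gives t=False; an empty clause results — contradiction.
r = False:
  p = True:
    propagation gives q=False; an empty clause results — contradiction.
  p = False:
    propagation gives s=True, q=False; an empty clause results — contradiction.
Every branch closes, so no satisfying assignment exists.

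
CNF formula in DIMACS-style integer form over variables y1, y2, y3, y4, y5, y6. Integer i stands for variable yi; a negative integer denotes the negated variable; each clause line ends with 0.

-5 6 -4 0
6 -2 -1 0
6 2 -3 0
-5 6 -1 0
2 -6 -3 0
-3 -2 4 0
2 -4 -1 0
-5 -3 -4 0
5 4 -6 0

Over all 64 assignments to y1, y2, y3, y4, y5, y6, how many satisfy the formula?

20

Split on y6, then y2.
  y6=1, y2=1: y1 free; 4 ways for (y3,y4,y5) × 2^1 = 8.
  y6=1, y2=0: remaining (y1,y3,y4,y5) ∈ {(0,0,0,1); (0,0,1,0); (0,0,1,1); (1,0,0,1)} — 4.
  y6=0, y2=1: remaining (y1,y3,y4,y5) ∈ {(0,0,0,0); (0,0,0,1); (0,0,1,0); (0,1,1,0)} — 4.
  y6=0, y2=0: remaining (y1,y3,y4,y5) ∈ {(0,0,0,0); (0,0,0,1); (0,0,1,0); (1,0,0,0)} — 4.
Total: 8 + 4 + 4 + 4 = 20.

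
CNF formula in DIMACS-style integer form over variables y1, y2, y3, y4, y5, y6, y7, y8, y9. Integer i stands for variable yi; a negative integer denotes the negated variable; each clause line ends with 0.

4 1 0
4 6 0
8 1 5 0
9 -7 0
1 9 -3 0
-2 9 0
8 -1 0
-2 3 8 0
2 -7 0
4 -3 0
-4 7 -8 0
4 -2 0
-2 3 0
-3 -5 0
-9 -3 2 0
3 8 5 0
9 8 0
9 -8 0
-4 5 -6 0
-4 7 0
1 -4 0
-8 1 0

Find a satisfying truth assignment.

y1 = True, y2 = False, y3 = False, y4 = False, y5 = True, y6 = True, y7 = False, y8 = True, y9 = True

Set y1 = True and propagate.
  then y8 is forced to True.
  then y9 is forced to True.
Branch on y2: take y2 = False.
  then y7 is forced to False.
  then y4 is forced to False.
  then y6 is forced to True.
  then y3 is forced to False.
y5 is now unconstrained; take y5 = True.
Every clause has at least one true literal under this assignment.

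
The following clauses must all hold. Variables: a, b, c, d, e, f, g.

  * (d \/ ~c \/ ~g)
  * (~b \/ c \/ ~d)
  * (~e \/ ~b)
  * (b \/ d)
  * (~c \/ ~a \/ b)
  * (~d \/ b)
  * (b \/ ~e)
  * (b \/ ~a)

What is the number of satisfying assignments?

20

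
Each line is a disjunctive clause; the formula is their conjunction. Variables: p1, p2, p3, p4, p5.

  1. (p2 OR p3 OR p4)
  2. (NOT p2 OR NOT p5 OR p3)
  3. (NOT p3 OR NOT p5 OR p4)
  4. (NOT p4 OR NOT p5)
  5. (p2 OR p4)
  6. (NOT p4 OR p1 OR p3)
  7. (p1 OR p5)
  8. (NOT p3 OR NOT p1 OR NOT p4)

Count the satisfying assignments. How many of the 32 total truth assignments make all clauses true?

4

The models are:
  p1=T p2=F p3=F p4=T p5=F
  p1=T p2=T p3=F p4=F p5=F
  p1=T p2=T p3=F p4=T p5=F
  p1=T p2=T p3=T p4=F p5=F
That's 4 in total.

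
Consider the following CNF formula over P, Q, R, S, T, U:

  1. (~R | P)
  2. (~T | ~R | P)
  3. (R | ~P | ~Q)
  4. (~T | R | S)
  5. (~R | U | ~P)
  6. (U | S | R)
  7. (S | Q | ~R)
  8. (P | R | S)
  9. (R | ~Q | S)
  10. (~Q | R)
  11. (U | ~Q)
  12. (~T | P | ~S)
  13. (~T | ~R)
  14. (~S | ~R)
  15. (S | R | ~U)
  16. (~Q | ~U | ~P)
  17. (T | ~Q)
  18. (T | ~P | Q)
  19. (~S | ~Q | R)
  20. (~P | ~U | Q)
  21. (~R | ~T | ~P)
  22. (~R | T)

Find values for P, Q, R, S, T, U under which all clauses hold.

P=T  Q=F  R=F  S=T  T=T  U=F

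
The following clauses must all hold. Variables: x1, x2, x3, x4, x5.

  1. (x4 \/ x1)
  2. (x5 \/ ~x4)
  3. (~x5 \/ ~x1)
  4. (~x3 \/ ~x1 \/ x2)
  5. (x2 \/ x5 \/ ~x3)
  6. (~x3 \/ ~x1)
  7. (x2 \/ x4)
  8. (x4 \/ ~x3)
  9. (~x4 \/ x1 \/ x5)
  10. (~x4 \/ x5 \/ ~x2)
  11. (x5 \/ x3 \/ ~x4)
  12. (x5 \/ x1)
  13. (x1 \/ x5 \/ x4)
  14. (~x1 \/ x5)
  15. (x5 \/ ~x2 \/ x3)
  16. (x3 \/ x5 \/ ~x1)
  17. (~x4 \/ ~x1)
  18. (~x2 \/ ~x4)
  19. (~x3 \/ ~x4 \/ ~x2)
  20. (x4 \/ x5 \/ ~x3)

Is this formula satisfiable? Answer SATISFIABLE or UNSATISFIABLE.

SATISFIABLE

Set x1 = False and propagate.
  then x4 is forced to True.
  then x5 is forced to True.
  then x2 is forced to False.
x3 is now unconstrained; take x3 = True.
Every clause has at least one true literal under this assignment.
So x1=F, x2=F, x3=T, x4=T, x5=T is a satisfying assignment.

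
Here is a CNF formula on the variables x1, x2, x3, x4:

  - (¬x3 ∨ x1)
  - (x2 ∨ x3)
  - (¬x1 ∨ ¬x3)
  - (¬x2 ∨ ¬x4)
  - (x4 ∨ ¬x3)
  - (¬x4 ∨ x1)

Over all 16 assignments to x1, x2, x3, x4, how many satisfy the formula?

2

The models are:
  x1=F x2=T x3=F x4=F
  x1=T x2=T x3=F x4=F
Count: 2.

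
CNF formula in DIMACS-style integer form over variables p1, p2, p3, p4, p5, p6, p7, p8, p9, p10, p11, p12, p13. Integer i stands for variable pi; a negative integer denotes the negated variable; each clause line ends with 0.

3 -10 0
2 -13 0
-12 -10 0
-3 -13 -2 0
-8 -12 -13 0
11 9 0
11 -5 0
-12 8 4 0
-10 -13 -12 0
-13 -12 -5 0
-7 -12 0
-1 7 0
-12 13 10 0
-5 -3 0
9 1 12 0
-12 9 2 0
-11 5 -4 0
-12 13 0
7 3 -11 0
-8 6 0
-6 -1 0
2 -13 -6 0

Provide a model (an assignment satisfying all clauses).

p9 occurs only positively in the remaining clauses — set p9 = True.
Try p1 = False.
Set p2 = True and propagate.
Set p3 = True and propagate.
  then p13 is forced to False.
  then p5 is forced to False.
  then p12 is forced to False.
The remaining clauses are satisfied by p4 = False, p6 = False, p7 = True, p8 = False, p10 = True, p11 = False.

p1=F, p2=T, p3=T, p4=F, p5=F, p6=F, p7=T, p8=F, p9=T, p10=T, p11=F, p12=F, p13=F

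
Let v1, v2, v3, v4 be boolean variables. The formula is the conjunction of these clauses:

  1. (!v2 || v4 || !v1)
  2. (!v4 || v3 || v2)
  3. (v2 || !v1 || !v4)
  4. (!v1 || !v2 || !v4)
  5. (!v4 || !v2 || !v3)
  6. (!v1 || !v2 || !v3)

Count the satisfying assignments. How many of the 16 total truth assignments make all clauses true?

8

Case analysis on v2 and v4:
  v2=1, v4=1: remaining (v1,v3) ∈ {(0,0)} — 1.
  v2=1, v4=0: remaining (v1,v3) ∈ {(0,0); (0,1)} — 2.
  v2=0, v4=1: remaining (v1,v3) ∈ {(0,1)} — 1.
  v2=0, v4=0: remaining (v1,v3) ∈ {(0,0); (0,1); (1,0); (1,1)} — 4.
Total: 1 + 2 + 1 + 4 = 8.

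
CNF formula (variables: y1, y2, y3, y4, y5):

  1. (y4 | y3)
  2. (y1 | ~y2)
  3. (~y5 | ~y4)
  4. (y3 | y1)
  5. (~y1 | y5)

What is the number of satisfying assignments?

The models are:
  y1=0 y2=0 y3=1 y4=0 y5=0
  y1=0 y2=0 y3=1 y4=0 y5=1
  y1=0 y2=0 y3=1 y4=1 y5=0
  y1=1 y2=0 y3=1 y4=0 y5=1
  y1=1 y2=1 y3=1 y4=0 y5=1
That's 5 in total.

5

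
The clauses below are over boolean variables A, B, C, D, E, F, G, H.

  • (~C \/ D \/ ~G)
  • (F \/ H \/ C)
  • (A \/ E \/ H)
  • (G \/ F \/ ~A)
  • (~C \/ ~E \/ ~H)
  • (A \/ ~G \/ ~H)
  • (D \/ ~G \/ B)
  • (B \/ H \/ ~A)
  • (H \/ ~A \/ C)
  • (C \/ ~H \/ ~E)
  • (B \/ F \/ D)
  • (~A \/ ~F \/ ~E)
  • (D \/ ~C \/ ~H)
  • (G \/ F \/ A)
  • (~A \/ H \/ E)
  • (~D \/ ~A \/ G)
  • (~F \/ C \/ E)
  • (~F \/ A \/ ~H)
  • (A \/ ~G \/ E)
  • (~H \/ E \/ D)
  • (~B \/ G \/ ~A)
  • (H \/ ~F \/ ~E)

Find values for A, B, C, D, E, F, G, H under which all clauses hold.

A = 1  B = 0  C = 1  D = 1  E = 0  F = 1  G = 1  H = 1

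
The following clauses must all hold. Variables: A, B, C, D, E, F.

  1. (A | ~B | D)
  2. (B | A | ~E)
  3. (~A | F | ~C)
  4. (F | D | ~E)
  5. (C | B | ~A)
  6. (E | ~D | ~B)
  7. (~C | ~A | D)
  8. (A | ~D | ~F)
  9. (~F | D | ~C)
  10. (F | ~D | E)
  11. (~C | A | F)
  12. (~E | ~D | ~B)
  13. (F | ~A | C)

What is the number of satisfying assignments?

6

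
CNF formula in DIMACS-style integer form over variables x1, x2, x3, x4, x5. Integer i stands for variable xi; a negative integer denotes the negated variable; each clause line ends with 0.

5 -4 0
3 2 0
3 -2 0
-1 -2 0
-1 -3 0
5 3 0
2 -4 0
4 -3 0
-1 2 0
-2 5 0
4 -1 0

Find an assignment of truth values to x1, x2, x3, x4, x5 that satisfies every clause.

x1=F, x2=T, x3=T, x4=T, x5=T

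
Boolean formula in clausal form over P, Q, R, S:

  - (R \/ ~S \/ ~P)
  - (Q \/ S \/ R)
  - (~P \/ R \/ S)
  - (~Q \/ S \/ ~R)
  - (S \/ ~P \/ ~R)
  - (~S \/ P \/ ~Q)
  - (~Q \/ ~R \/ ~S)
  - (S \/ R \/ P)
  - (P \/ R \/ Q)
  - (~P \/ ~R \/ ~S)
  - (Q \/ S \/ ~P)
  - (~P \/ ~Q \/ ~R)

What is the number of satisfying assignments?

Satisfying assignments:
  P=0 Q=0 R=1 S=0
  P=0 Q=0 R=1 S=1
That's 2 in total.

2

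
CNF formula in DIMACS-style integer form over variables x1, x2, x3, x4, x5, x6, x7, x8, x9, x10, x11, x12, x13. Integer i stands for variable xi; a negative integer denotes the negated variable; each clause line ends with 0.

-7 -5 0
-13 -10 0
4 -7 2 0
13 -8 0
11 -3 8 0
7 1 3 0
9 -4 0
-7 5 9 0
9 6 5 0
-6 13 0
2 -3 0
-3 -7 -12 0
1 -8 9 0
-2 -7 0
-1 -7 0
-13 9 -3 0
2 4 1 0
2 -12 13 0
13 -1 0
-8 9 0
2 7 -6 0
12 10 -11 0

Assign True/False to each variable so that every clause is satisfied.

x1=T, x2=T, x3=T, x4=T, x5=T, x6=T, x7=F, x8=F, x9=T, x10=F, x11=T, x12=T, x13=T

Check each clause:
  1. {¬x7, ¬x5} — ¬x7 is true.
  2. {¬x10, ¬x13} — ¬x10 is true.
  3. {¬x7, x2, x4} — ¬x7 is true.
  4. {¬x8, x13} — ¬x8 is true.
  5. {x11, x8, ¬x3} — x11 is true.
  6. {x3, x1, x7} — x1 is true.
  7. {x9, ¬x4} — x9 is true.
  8. {x5, ¬x7, x9} — x9 is true.
  9. {x5, x6, x9} — x9 is true.
  10. {x13, ¬x6} — x13 is true.
  11. {¬x3, x2} — x2 is true.
  12. {¬x3, ¬x7, ¬x12} — ¬x7 is true.
  13. {x9, x1, ¬x8} — ¬x8 is true.
  14. {¬x2, ¬x7} — ¬x7 is true.
  15. {¬x7, ¬x1} — ¬x7 is true.
  16. {x9, ¬x13, ¬x3} — x9 is true.
  17. {x2, x4, x1} — x1 is true.
  18. {x13, ¬x12, x2} — x2 is true.
  19. {x13, ¬x1} — x13 is true.
  20. {¬x8, x9} — ¬x8 is true.
  21. {x7, x2, ¬x6} — x2 is true.
  22. {¬x11, x10, x12} — x12 is true.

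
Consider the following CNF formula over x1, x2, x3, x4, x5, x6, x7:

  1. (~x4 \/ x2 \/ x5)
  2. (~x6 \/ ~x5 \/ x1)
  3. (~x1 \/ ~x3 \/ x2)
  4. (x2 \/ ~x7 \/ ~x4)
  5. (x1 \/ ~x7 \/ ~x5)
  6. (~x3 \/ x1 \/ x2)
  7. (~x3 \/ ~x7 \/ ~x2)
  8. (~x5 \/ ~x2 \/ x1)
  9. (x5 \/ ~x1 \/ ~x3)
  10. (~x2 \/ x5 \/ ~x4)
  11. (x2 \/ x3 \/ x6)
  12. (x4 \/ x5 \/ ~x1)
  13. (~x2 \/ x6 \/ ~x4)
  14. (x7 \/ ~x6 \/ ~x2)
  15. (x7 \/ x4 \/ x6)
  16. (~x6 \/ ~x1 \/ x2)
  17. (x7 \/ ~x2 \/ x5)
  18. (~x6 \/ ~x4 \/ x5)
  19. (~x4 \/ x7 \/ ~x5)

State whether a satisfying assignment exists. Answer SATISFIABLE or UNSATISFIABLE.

Set x1 = False and propagate.
Try x2 = True.
  then x5 is forced to False.
  then x4 is forced to False.
  then x7 is forced to True.
  then x3 is forced to False.
x6 is now unconstrained; take x6 = False.
So x1 = F  x2 = T  x3 = F  x4 = F  x5 = F  x6 = F  x7 = T is a satisfying assignment.

SATISFIABLE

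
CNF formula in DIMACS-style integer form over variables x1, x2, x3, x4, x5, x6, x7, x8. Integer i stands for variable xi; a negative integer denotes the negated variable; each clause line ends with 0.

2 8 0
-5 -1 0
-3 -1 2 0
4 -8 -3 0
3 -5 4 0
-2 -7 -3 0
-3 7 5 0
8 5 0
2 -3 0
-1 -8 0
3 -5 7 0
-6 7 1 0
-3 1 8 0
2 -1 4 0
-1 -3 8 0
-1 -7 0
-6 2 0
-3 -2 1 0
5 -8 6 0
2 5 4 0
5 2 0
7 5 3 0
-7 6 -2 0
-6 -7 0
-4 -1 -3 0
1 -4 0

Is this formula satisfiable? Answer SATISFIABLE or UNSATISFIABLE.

UNSATISFIABLE

x3 = True:
  propagation gives x2=True, x7=False, x5=True, x1=False; an empty clause results — contradiction.
x3 = False:
  x5 = True:
    propagation gives x1=False, x4=True; an empty clause results — contradiction.
  x5 = False:
    propagation gives x8=True, x1=False, x6=True, x7=True; an empty clause results — contradiction.
Every branch closes, so no satisfying assignment exists.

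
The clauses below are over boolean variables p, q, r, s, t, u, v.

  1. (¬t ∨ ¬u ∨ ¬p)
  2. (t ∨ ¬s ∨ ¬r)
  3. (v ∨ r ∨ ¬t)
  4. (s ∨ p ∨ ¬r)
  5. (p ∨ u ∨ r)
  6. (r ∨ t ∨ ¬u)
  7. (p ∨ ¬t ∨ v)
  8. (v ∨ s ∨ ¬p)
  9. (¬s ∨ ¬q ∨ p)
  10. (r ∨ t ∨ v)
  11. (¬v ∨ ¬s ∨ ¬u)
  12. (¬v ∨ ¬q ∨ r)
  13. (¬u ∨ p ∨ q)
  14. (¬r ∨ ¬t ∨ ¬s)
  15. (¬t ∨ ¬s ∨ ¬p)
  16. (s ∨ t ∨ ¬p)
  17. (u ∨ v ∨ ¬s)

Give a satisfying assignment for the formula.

p=True, q=False, r=False, s=False, t=True, u=False, v=True

Set p = True and propagate.
Set q = False and propagate.
The remaining clauses are satisfied by r = False, s = False, t = True, u = False, v = True.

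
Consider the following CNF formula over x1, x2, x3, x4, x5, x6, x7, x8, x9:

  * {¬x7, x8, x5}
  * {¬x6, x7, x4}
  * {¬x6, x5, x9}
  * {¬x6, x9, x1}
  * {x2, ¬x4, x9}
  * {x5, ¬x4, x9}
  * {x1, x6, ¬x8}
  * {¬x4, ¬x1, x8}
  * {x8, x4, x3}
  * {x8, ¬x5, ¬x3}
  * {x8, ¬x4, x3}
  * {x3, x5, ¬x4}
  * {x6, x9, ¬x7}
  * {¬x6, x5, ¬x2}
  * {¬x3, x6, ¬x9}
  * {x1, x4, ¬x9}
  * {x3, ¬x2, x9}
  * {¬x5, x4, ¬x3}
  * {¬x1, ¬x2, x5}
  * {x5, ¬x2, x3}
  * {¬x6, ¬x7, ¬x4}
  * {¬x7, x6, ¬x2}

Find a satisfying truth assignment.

x1 = False, x2 = False, x3 = False, x4 = True, x5 = True, x6 = True, x7 = False, x8 = True, x9 = True

Check each clause:
  1. {x5, ¬x7, x8} — x8 is true.
  2. {x4, ¬x6, x7} — x4 is true.
  3. {x5, ¬x6, x9} — x9 is true.
  4. {¬x6, x1, x9} — x9 is true.
  5. {x2, ¬x4, x9} — x9 is true.
  6. {¬x4, x5, x9} — x9 is true.
  7. {x6, ¬x8, x1} — x6 is true.
  8. {x8, ¬x4, ¬x1} — x8 is true.
  9. {x4, x3, x8} — x8 is true.
  10. {¬x5, ¬x3, x8} — x8 is true.
  11. {x8, x3, ¬x4} — x8 is true.
  12. {x5, ¬x4, x3} — x5 is true.
  13. {x9, ¬x7, x6} — ¬x7 is true.
  14. {¬x6, ¬x2, x5} — x5 is true.
  15. {¬x3, ¬x9, x6} — ¬x3 is true.
  16. {x4, x1, ¬x9} — x4 is true.
  17. {¬x2, x9, x3} — x9 is true.
  18. {x4, ¬x5, ¬x3} — x4 is true.
  19. {¬x1, ¬x2, x5} — x5 is true.
  20. {x5, ¬x2, x3} — x5 is true.
  21. {¬x7, ¬x4, ¬x6} — ¬x7 is true.
  22. {¬x2, x6, ¬x7} — ¬x7 is true.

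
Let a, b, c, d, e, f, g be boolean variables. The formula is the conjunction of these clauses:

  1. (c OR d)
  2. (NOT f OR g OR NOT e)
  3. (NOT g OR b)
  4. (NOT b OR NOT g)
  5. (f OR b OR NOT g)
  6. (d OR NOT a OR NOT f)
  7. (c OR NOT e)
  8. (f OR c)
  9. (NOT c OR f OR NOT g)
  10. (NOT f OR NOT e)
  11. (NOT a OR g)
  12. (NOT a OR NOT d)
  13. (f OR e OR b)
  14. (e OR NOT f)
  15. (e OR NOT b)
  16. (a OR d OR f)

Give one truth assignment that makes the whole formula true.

a=False, b=False, c=True, d=True, e=True, f=False, g=False

Set a = False and propagate.
The remaining clauses are satisfied by b = False, c = True, d = True, e = True, f = False, g = False.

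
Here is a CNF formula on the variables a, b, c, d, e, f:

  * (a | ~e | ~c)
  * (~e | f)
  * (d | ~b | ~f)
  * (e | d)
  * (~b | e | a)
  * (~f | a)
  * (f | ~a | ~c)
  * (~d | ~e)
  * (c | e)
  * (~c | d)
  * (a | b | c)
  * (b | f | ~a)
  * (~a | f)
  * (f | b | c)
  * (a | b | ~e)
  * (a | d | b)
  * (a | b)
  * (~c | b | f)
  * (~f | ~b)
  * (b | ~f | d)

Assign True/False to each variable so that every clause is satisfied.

Try a = True.
  then f is forced to True.
  then b is forced to False.
  then d is forced to True.
  then e is forced to False.
  then c is forced to True.

a=True, b=False, c=True, d=True, e=False, f=True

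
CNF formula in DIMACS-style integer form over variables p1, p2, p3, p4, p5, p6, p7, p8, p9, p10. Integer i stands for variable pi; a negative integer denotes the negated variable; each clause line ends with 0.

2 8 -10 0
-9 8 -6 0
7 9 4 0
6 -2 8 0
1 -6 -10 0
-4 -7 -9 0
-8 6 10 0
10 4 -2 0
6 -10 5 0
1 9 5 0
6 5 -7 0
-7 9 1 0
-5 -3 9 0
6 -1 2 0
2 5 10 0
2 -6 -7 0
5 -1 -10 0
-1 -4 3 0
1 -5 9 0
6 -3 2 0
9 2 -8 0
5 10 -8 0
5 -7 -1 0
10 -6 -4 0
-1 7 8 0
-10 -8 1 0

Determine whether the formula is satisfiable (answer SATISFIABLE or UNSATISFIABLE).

Set p1 = True and propagate.
Set p2 = False and propagate.
  then p6 is forced to True.
  then p7 is forced to False.
  then p8 is forced to True.
  then p9 is forced to True.
The remaining clauses are satisfied by p3 = True, p4 = False, p5 = True, p10 = False.
So p1=T  p2=F  p3=T  p4=F  p5=T  p6=T  p7=F  p8=T  p9=T  p10=F is a satisfying assignment.

SATISFIABLE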